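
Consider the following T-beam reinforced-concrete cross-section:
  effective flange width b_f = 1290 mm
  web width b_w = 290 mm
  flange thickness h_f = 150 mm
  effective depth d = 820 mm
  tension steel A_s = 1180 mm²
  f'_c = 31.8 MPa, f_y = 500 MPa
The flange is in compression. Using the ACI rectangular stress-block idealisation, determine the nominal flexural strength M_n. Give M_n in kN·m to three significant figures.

Tension: T = A_s f_y = 1180 × 500 = 590000 N.
Try a within the flange: a = T/(0.85 f'_c b_f) = 590000/(0.85 × 31.8 × 1290) = 16.92 mm.
Since a = 16.92 ≤ h_f = 150 mm, the stress block lies entirely in the flange; analyse as a rectangular beam of width b_f.
M_n = T(d − a/2) = 590000 × (820 − 8.46) = 478.81 × 10⁶ N·mm.
M_n = 478.81 kN·m.

M_n ≈ 479 kN·m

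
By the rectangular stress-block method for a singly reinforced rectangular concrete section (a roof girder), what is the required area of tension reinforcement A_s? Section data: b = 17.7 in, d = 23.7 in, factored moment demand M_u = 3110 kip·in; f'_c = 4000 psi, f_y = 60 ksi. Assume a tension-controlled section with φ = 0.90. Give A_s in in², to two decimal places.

A_s ≈ 2.57 in²

M_n = M_u/φ = 3110/0.90 = 3455.56 kip·in.
From M_n = 0.85 f'_c a b (d − a/2):
a = d − √(d² − 2M_n/(0.85 f'_c b)) = 23.7 − √(23.7² − 2 × 3455.56/(0.85 × 4 × 17.7)) = 2.561 in.
A_s = 0.85 f'_c a b / f_y = 0.85 × 4 × 2.561 × 17.7 / 60 = 2.569 in².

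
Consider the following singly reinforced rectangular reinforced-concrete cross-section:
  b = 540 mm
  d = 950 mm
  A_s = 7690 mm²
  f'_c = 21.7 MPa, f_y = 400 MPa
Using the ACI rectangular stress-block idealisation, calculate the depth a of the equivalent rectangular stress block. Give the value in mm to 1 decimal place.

a ≈ 308.8 mm

T = A_s f_y = 7690 × 400 = 3076000 N = 3076 kN.
Setting C = 0.85 f'_c a b equal to T: a = 3076000/(0.85 × 21.7 × 540) = 308.8 mm.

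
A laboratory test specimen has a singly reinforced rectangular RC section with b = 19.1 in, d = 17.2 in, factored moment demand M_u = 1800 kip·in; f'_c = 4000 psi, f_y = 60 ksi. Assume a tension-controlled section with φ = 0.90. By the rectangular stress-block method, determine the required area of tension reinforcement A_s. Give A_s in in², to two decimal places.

A_s ≈ 2.05 in²

M_n = M_u/φ = 1800/0.90 = 2000 kip·in.
From M_n = 0.85 f'_c a b (d − a/2):
a = d − √(d² − 2M_n/(0.85 f'_c b)) = 17.2 − √(17.2² − 2 × 2000/(0.85 × 4 × 19.1)) = 1.895 in.
A_s = 0.85 f'_c a b / f_y = 0.85 × 4 × 1.895 × 19.1 / 60 = 2.051 in².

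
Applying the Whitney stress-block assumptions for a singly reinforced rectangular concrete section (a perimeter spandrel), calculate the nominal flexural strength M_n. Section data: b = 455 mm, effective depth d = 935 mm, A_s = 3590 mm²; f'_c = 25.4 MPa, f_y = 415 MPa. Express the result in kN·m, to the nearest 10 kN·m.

M_n ≈ 1280 kN·m

T = A_s f_y = 3590 × 415 = 1489850 N = 1489.85 kN.
From C = T: a = T/(0.85 f'_c b) = 1489850/(0.85 × 25.4 × 455) = 151.66 mm.
M_n = T(d − a/2) = 1489.85 kN × (935 − 75.83) mm = 1280.03 kN·m.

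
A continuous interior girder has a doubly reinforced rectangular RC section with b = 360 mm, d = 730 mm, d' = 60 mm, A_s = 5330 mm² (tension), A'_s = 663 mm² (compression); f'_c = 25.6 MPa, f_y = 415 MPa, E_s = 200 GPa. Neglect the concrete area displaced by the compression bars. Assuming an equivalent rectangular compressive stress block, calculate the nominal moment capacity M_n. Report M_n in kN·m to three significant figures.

M_n ≈ 1360 kN·m

Assume both tension and compression steel yield.
Net tension couple steel: A_s − A'_s = 4667 mm².
a = (A_s − A'_s) f_y / (0.85 f'_c b) = 1936805/(0.85 × 25.6 × 360) = 247.24 mm.
c = a/β₁ = 247.24/0.85 = 290.87 mm; ε'_s = 0.003(c − d')/c = 0.0024 ≥ f_y/E_s = 0.0021, so compression steel does yield.
M_n = (A_s − A'_s) f_y (d − a/2) + A'_s f_y (d − d') = [1936805 × (730 − 123.62) + 275145 × (730 − 60)] × 10⁻⁶ = 1174.44 + 184.35 = 1358.79 kN·m.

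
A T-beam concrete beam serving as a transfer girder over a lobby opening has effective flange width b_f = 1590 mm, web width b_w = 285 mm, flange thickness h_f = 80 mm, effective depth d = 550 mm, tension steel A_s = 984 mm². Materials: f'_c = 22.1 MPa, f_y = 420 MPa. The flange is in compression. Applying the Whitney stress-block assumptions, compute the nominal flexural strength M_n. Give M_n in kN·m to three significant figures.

Tension: T = A_s f_y = 984 × 420 = 413280 N.
Try a within the flange: a = T/(0.85 f'_c b_f) = 413280/(0.85 × 22.1 × 1590) = 13.84 mm.
Since a = 13.84 ≤ h_f = 80 mm, the stress block lies entirely in the flange; analyse as a rectangular beam of width b_f.
M_n = T(d − a/2) = 413280 × (550 − 6.92) = 224.44 × 10⁶ N·mm.
M_n = 224.44 kN·m.

M_n ≈ 224 kN·m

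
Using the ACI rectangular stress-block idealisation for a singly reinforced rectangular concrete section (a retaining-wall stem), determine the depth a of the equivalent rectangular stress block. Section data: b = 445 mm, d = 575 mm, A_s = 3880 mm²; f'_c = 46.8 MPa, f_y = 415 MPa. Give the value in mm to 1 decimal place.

T = A_s f_y = 3880 × 415 = 1610200 N = 1610.2 kN.
Setting C = 0.85 f'_c a b equal to T: a = 1610200/(0.85 × 46.8 × 445) = 91.0 mm.

a ≈ 91.0 mm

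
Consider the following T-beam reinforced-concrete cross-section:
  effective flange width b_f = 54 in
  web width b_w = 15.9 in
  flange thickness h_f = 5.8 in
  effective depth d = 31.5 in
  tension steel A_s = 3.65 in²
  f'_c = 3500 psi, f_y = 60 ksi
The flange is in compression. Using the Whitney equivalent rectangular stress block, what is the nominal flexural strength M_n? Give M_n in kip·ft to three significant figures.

M_n ≈ 562 kip·ft

Tension: T = A_s f_y = 3.65 × 60 = 219 kips.
Try a within the flange: a = T/(0.85 f'_c b_f) = 219/(0.85 × 3.5 × 54) = 1.363 in.
Since a = 1.363 ≤ h_f = 5.8 in, the stress block lies entirely in the flange; analyse as a rectangular beam of width b_f.
M_n = T(d − a/2) = 219 × (31.5 − 0.6815) = 6749.3 kip·in.
M_n = 6749.3/12 = 562.44 kip·ft.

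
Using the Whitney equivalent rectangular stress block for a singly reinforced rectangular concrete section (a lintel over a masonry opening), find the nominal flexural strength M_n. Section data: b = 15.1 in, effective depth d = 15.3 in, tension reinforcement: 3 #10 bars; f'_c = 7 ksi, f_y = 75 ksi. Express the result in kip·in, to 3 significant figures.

M_n ≈ 3920 kip·in

A_s = 3 × 1.27 = 3.81 in².
T = A_s f_y = 3.81 × 75 = 285.75 kips.
a = T/(0.85 f'_c b) = 285.75/(0.85 × 7 × 15.1) = 3.180 in.
M_n = T(d − a/2) = 285.75 × (15.3 − 1.59) = 3917.6 kip·in.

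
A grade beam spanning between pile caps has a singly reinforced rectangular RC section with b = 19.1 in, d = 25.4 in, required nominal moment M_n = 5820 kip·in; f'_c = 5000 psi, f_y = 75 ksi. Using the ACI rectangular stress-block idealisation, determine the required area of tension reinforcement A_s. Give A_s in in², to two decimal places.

A_s ≈ 3.25 in²

From M_n = 0.85 f'_c a b (d − a/2):
a = d − √(d² − 2M_n/(0.85 f'_c b)) = 25.4 − √(25.4² − 2 × 5820/(0.85 × 5 × 19.1)) = 3.000 in.
A_s = 0.85 f'_c a b / f_y = 0.85 × 5 × 3.000 × 19.1 / 75 = 3.247 in².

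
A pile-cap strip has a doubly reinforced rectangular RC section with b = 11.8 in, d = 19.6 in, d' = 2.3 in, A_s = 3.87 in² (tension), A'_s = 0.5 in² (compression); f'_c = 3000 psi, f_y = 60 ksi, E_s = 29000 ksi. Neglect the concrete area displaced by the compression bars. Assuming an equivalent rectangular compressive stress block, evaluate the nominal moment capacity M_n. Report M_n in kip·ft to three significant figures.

M_n ≈ 317 kip·ft

Assume both steels yield.
a = (A_s − A'_s) f_y/(0.85 f'_c b) = (3.87 − 0.5) × 60/(0.85 × 3 × 11.8) = 6.720 in.
c = a/β₁ = 6.720/0.85 = 7.906 in; ε'_s = 0.003(c − d')/c = 0.0021 ≥ ε_y = 0.0021, so the compression steel yields.
M_n = (A_s − A'_s) f_y (d − a/2) + A'_s f_y (d − d') = 202.2 × (19.6 − 3.36) + 30 × (19.6 − 2.3) = 3283.7 + 519.0 = 3802.7 kip·in = 3802.7/12 = 316.89 kip·ft.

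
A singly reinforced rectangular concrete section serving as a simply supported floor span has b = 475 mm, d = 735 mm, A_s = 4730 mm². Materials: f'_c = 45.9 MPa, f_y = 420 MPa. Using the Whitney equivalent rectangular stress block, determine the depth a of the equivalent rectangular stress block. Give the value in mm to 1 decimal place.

a ≈ 107.2 mm

T = A_s f_y = 4730 × 420 = 1986600 N = 1986.6 kN.
Setting C = 0.85 f'_c a b equal to T: a = 1986600/(0.85 × 45.9 × 475) = 107.2 mm.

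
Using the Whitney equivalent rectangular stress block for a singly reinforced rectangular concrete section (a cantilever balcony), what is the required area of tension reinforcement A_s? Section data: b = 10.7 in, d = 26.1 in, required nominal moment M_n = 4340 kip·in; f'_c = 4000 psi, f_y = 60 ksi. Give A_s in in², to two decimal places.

From M_n = 0.85 f'_c a b (d − a/2):
a = d − √(d² − 2M_n/(0.85 f'_c b)) = 26.1 − √(26.1² − 2 × 4340/(0.85 × 4 × 10.7)) = 5.062 in.
A_s = 0.85 f'_c a b / f_y = 0.85 × 4 × 5.062 × 10.7 / 60 = 3.069 in².

A_s ≈ 3.07 in²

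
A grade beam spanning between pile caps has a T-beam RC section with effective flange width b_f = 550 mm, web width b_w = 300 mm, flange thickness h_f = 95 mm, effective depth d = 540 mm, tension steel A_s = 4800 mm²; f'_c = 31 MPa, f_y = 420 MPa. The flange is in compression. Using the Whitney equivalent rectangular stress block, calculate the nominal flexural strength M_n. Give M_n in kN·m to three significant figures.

M_n ≈ 937 kN·m

Tension: T = A_s f_y = 4800 × 420 = 2016000 N.
Try a within the flange: a = T/(0.85 f'_c b_f) = 2016000/(0.85 × 31 × 550) = 139.11 mm.
a = 139.11 > h_f = 95 mm: the block extends into the web. Split into flange-overhang and web parts.
C_f = 0.85 f'_c (b_f − b_w) h_f = 0.85 × 31 × (550 − 300) × 95 = 625813 N.
Remaining web compression depth: a_w = (T − C_f)/(0.85 f'_c b_w) = (2016000 − 625813)/(0.85 × 31 × 300) = 175.86 mm.
M_n = C_f(d − h_f/2) + (T − C_f)(d − a_w/2) = 625813 × (540 − 47.5) + 1390187 × (540 − 87.93) = 308.21 + 628.46 = 936.67 × 10⁶ N·mm.
M_n = 936.67 kN·m.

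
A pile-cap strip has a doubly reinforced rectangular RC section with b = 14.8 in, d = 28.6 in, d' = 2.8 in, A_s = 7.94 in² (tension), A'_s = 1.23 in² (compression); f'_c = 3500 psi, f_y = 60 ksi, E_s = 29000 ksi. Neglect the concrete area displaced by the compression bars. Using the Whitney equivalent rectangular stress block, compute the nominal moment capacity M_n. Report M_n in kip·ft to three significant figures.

M_n ≈ 965 kip·ft

Assume both steels yield.
a = (A_s − A'_s) f_y/(0.85 f'_c b) = (7.94 − 1.23) × 60/(0.85 × 3.5 × 14.8) = 9.144 in.
c = a/β₁ = 9.144/0.85 = 10.758 in; ε'_s = 0.003(c − d')/c = 0.0022 ≥ ε_y = 0.0021, so the compression steel yields.
M_n = (A_s − A'_s) f_y (d − a/2) + A'_s f_y (d − d') = 402.6 × (28.6 − 4.572) + 73.8 × (28.6 − 2.8) = 9673.7 + 1904.0 = 11577.7 kip·in = 11577.7/12 = 964.81 kip·ft.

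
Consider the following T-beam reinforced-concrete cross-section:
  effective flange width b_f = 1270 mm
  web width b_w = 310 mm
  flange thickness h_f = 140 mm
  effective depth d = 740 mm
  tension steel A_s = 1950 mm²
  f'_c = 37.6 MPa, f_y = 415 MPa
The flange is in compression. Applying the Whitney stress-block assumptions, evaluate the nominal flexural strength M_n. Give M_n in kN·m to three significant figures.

M_n ≈ 591 kN·m

Tension: T = A_s f_y = 1950 × 415 = 809250 N.
Try a within the flange: a = T/(0.85 f'_c b_f) = 809250/(0.85 × 37.6 × 1270) = 19.94 mm.
Since a = 19.94 ≤ h_f = 140 mm, the stress block lies entirely in the flange; analyse as a rectangular beam of width b_f.
M_n = T(d − a/2) = 809250 × (740 − 9.97) = 590.78 × 10⁶ N·mm.
M_n = 590.78 kN·m.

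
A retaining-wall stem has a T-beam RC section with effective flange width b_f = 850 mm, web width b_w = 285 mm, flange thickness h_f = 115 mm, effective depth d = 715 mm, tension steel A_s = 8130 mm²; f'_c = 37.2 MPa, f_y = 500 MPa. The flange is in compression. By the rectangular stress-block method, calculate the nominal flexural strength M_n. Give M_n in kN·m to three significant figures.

Tension: T = A_s f_y = 8130 × 500 = 4065000 N.
Try a within the flange: a = T/(0.85 f'_c b_f) = 4065000/(0.85 × 37.2 × 850) = 151.24 mm.
a = 151.24 > h_f = 115 mm: the block extends into the web. Split into flange-overhang and web parts.
C_f = 0.85 f'_c (b_f − b_w) h_f = 0.85 × 37.2 × (850 − 285) × 115 = 2054510 N.
Remaining web compression depth: a_w = (T − C_f)/(0.85 f'_c b_w) = (4065000 − 2054510)/(0.85 × 37.2 × 285) = 223.10 mm.
M_n = C_f(d − h_f/2) + (T − C_f)(d − a_w/2) = 2054510 × (715 − 57.5) + 2010490 × (715 − 111.55) = 1350.84 + 1213.23 = 2564.07 × 10⁶ N·mm.
M_n = 2564.07 kN·m.

M_n ≈ 2560 kN·m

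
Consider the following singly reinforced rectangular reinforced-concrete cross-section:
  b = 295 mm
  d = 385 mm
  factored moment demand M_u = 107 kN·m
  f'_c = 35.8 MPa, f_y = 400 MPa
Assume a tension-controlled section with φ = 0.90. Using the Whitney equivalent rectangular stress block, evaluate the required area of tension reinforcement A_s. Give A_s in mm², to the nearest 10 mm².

A_s ≈ 810 mm²

M_n = M_u/φ = 107/0.90 = 118.889 kN·m.
With M_n = 0.85 f'_c a b (d − a/2), solve the quadratic for a:
a = d − √(d² − 2M_n/(0.85 f'_c b)) = 385 − √(385² − 2 × 118.889×10⁶/(0.85 × 35.8 × 295)) = 36.09 mm.
A_s = 0.85 f'_c a b / f_y = 0.85 × 35.8 × 36.09 × 295 / 400 = 809.9 mm².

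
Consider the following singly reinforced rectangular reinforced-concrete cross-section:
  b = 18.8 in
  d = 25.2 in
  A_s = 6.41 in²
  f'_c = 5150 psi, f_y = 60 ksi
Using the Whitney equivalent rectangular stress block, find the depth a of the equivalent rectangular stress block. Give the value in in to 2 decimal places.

T = A_s f_y = 6.41 × 60 = 384.6 kips.
a = T/(0.85 f'_c b) = 384.6/(0.85 × 5.15 × 18.8) = 4.67 in.

a ≈ 4.67 in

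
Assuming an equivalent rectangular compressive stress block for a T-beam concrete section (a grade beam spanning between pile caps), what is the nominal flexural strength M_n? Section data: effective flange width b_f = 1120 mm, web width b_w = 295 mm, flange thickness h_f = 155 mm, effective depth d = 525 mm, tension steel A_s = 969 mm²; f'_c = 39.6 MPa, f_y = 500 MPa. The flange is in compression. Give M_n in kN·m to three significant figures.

M_n ≈ 251 kN·m

Tension: T = A_s f_y = 969 × 500 = 484500 N.
Try a within the flange: a = T/(0.85 f'_c b_f) = 484500/(0.85 × 39.6 × 1120) = 12.85 mm.
Since a = 12.85 ≤ h_f = 155 mm, the stress block lies entirely in the flange; analyse as a rectangular beam of width b_f.
M_n = T(d − a/2) = 484500 × (525 − 6.425) = 251.25 × 10⁶ N·mm.
M_n = 251.25 kN·m.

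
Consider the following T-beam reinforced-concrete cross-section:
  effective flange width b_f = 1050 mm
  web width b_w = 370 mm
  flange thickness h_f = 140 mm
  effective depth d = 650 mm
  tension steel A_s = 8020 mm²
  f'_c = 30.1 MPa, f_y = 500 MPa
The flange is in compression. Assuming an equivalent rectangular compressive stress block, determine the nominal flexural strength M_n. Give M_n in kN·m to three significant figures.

Tension: T = A_s f_y = 8020 × 500 = 4010000 N.
Try a within the flange: a = T/(0.85 f'_c b_f) = 4010000/(0.85 × 30.1 × 1050) = 149.27 mm.
a = 149.27 > h_f = 140 mm: the block extends into the web. Split into flange-overhang and web parts.
C_f = 0.85 f'_c (b_f − b_w) h_f = 0.85 × 30.1 × (1050 − 370) × 140 = 2435692 N.
Remaining web compression depth: a_w = (T − C_f)/(0.85 f'_c b_w) = (4010000 − 2435692)/(0.85 × 30.1 × 370) = 166.30 mm.
M_n = C_f(d − h_f/2) + (T − C_f)(d − a_w/2) = 2435692 × (650 − 70) + 1574308 × (650 − 83.15) = 1412.70 + 892.40 = 2305.10 × 10⁶ N·mm.
M_n = 2305.10 kN·m.

M_n ≈ 2310 kN·m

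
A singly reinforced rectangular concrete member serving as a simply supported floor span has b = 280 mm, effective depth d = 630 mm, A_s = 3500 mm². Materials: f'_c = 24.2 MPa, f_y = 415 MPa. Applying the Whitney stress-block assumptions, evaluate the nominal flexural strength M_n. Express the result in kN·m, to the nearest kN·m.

T = A_s f_y = 3500 × 415 = 1452500 N = 1452.5 kN.
From C = T: a = T/(0.85 f'_c b) = 1452500/(0.85 × 24.2 × 280) = 252.19 mm.
M_n = T(d − a/2) = 1452.5 kN × (630 − 126.095) mm = 731.92 kN·m.

M_n ≈ 732 kN·m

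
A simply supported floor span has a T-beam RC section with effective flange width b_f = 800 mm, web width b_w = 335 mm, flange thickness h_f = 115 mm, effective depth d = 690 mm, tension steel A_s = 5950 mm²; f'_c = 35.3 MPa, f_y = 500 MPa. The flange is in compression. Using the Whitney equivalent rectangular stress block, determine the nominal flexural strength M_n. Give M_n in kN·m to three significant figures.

M_n ≈ 1870 kN·m

Tension: T = A_s f_y = 5950 × 500 = 2975000 N.
Try a within the flange: a = T/(0.85 f'_c b_f) = 2975000/(0.85 × 35.3 × 800) = 123.94 mm.
a = 123.94 > h_f = 115 mm: the block extends into the web. Split into flange-overhang and web parts.
C_f = 0.85 f'_c (b_f − b_w) h_f = 0.85 × 35.3 × (800 − 335) × 115 = 1604517 N.
Remaining web compression depth: a_w = (T − C_f)/(0.85 f'_c b_w) = (2975000 − 1604517)/(0.85 × 35.3 × 335) = 136.34 mm.
M_n = C_f(d − h_f/2) + (T − C_f)(d − a_w/2) = 1604517 × (690 − 57.5) + 1370483 × (690 − 68.17) = 1014.86 + 852.21 = 1867.07 × 10⁶ N·mm.
M_n = 1867.07 kN·m.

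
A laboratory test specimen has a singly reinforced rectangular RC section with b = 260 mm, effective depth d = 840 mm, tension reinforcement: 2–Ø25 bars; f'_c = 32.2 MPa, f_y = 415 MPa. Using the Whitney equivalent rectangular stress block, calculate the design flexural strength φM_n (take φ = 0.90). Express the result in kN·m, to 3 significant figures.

φM_n ≈ 298 kN·m

A_s = 2 × 491 = 982 mm².
T = A_s f_y = 982 × 415 = 407530 N = 407.53 kN.
From C = T: a = T/(0.85 f'_c b) = 407530/(0.85 × 32.2 × 260) = 57.27 mm.
M_n = T(d − a/2) = 407.53 kN × (840 − 28.635) mm = 330.66 kN·m.
φM_n = 0.90 × 330.66 = 297.59 kN·m.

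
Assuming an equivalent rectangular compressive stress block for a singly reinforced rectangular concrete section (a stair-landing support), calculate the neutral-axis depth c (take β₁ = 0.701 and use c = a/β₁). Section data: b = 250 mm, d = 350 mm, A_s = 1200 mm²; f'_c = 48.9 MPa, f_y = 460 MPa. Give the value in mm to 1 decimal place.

T = A_s f_y = 1200 × 460 = 552000 N = 552 kN.
Setting C = 0.85 f'_c a b equal to T: a = 552000/(0.85 × 48.9 × 250) = 53.122 mm.
With β₁ = 0.701, c = a/β₁ = 53.122/0.701 = 75.8 mm.

c ≈ 75.8 mm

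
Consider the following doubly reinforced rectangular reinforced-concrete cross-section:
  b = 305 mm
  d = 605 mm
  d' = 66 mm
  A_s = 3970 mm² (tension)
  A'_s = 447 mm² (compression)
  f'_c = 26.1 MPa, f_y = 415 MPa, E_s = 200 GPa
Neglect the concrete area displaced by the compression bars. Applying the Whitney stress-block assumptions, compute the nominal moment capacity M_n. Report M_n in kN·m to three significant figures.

Assume both tension and compression steel yield.
Net tension couple steel: A_s − A'_s = 3523 mm².
a = (A_s − A'_s) f_y / (0.85 f'_c b) = 1462045/(0.85 × 26.1 × 305) = 216.07 mm.
c = a/β₁ = 216.07/0.85 = 254.20 mm; ε'_s = 0.003(c − d')/c = 0.0022 ≥ f_y/E_s = 0.0021, so compression steel does yield.
M_n = (A_s − A'_s) f_y (d − a/2) + A'_s f_y (d − d') = [1462045 × (605 − 108.035) + 185505 × (605 − 66)] × 10⁻⁶ = 726.59 + 99.99 = 826.58 kN·m.

M_n ≈ 827 kN·m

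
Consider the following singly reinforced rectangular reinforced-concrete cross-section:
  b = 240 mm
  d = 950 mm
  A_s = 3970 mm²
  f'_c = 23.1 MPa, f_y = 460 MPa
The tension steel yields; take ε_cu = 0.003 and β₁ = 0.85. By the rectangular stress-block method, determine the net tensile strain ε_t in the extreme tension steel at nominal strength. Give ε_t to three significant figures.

a = A_s f_y/(0.85 f'_c b) = 387.53 mm.
β₁ = 0.85, so c = a/β₁ = 387.53/0.85 = 455.92 mm.
From the linear strain diagram with ε_cu = 0.003: ε_t = 0.003 (d − c)/c = 0.003 × (950 − 455.92)/455.92 = 0.00325.
ε_t < 0.004 — the section is over-reinforced for flexure under ACI limits.

ε_t ≈ 0.00325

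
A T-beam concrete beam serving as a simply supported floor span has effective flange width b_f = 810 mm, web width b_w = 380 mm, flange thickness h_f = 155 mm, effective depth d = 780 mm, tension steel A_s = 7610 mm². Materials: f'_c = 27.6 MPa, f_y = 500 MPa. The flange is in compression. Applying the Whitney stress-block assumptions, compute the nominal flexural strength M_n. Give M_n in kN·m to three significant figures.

Tension: T = A_s f_y = 7610 × 500 = 3805000 N.
Try a within the flange: a = T/(0.85 f'_c b_f) = 3805000/(0.85 × 27.6 × 810) = 200.24 mm.
a = 200.24 > h_f = 155 mm: the block extends into the web. Split into flange-overhang and web parts.
C_f = 0.85 f'_c (b_f − b_w) h_f = 0.85 × 27.6 × (810 − 380) × 155 = 1563609 N.
Remaining web compression depth: a_w = (T − C_f)/(0.85 f'_c b_w) = (3805000 − 1563609)/(0.85 × 27.6 × 380) = 251.42 mm.
M_n = C_f(d − h_f/2) + (T − C_f)(d − a_w/2) = 1563609 × (780 − 77.5) + 2241391 × (780 − 125.71) = 1098.44 + 1466.52 = 2564.96 × 10⁶ N·mm.
M_n = 2564.96 kN·m.

M_n ≈ 2560 kN·m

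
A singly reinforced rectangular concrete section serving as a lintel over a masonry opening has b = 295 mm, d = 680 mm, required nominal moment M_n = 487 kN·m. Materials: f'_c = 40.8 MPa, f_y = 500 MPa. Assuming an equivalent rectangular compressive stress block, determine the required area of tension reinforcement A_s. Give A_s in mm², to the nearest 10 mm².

With M_n = 0.85 f'_c a b (d − a/2), solve the quadratic for a:
a = d − √(d² − 2M_n/(0.85 f'_c b)) = 680 − √(680² − 2 × 487×10⁶/(0.85 × 40.8 × 295)) = 74.03 mm.
A_s = 0.85 f'_c a b / f_y = 0.85 × 40.8 × 74.03 × 295 / 500 = 1514.7 mm².

A_s ≈ 1510 mm²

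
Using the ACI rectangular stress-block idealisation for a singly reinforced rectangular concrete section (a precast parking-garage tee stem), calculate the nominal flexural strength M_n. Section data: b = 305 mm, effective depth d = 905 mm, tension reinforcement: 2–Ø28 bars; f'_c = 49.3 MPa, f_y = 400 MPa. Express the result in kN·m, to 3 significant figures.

M_n ≈ 436 kN·m

A_s = 2 × 616 = 1232 mm².
T = A_s f_y = 1232 × 400 = 492800 N = 492.8 kN.
From C = T: a = T/(0.85 f'_c b) = 492800/(0.85 × 49.3 × 305) = 38.56 mm.
M_n = T(d − a/2) = 492.8 kN × (905 − 19.28) mm = 436.48 kN·m.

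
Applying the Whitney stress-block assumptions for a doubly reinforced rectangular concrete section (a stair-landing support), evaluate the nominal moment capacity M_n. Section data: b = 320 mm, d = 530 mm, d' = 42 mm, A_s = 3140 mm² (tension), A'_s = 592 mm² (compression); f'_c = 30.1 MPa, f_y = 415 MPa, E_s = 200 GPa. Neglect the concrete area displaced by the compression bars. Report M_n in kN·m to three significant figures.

Assume both tension and compression steel yield.
Net tension couple steel: A_s − A'_s = 2548 mm².
a = (A_s − A'_s) f_y / (0.85 f'_c b) = 1057420/(0.85 × 30.1 × 320) = 129.16 mm.
c = a/β₁ = 129.16/0.835 = 154.68 mm; ε'_s = 0.003(c − d')/c = 0.0022 ≥ f_y/E_s = 0.0021, so compression steel does yield.
M_n = (A_s − A'_s) f_y (d − a/2) + A'_s f_y (d − d') = [1057420 × (530 − 64.58) + 245680 × (530 − 42)] × 10⁻⁶ = 492.14 + 119.89 = 612.03 kN·m.

M_n ≈ 612 kN·m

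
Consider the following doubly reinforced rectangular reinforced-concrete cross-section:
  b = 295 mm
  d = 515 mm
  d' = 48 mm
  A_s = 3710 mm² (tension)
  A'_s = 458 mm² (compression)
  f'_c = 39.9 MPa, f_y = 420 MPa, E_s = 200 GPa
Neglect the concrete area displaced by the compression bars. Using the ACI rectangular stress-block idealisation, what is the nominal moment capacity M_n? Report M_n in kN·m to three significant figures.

Assume both tension and compression steel yield.
Net tension couple steel: A_s − A'_s = 3252 mm².
a = (A_s − A'_s) f_y / (0.85 f'_c b) = 1365840/(0.85 × 39.9 × 295) = 136.52 mm.
c = a/β₁ = 136.52/0.765 = 178.46 mm; ε'_s = 0.003(c − d')/c = 0.0022 ≥ f_y/E_s = 0.0021, so compression steel does yield.
M_n = (A_s − A'_s) f_y (d − a/2) + A'_s f_y (d − d') = [1365840 × (515 − 68.26) + 192360 × (515 − 48)] × 10⁻⁶ = 610.18 + 89.83 = 700.01 kN·m.

M_n ≈ 700 kN·m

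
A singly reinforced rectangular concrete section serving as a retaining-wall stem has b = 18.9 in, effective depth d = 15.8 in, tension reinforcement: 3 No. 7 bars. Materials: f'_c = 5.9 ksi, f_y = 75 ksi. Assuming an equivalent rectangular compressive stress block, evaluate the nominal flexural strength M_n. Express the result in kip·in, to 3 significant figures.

A_s = 3 × 0.6 = 1.8 in².
T = A_s f_y = 1.8 × 75 = 135 kips.
a = T/(0.85 f'_c b) = 135/(0.85 × 5.9 × 18.9) = 1.424 in.
M_n = T(d − a/2) = 135 × (15.8 − 0.712) = 2036.9 kip·in.

M_n ≈ 2040 kip·in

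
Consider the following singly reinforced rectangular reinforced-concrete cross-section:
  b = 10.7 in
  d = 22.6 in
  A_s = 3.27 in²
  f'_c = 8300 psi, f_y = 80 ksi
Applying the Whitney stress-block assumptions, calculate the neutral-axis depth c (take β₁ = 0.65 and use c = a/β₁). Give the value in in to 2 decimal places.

T = A_s f_y = 3.27 × 80 = 261.6 kips.
a = T/(0.85 f'_c b) = 261.6/(0.85 × 8.3 × 10.7) = 3.4654 in.
With β₁ = 0.65, c = a/β₁ = 3.4654/0.65 = 5.33 in.

c ≈ 5.33 in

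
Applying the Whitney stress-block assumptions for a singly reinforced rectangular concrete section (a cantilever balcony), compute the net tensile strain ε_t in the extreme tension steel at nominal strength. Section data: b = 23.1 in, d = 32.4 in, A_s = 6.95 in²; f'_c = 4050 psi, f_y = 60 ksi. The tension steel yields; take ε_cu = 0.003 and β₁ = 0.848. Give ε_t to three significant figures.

ε_t ≈ 0.0127

a = A_s f_y/(0.85 f'_c b) = 5.244 in.
β₁ = 0.848, so c = a/β₁ = 5.244/0.848 = 6.184 in.
From the linear strain diagram with ε_cu = 0.003: ε_t = 0.003 (d − c)/c = 0.003 × (32.4 − 6.184)/6.184 = 0.0127.
Since ε_t ≥ 0.005, the section is tension-controlled.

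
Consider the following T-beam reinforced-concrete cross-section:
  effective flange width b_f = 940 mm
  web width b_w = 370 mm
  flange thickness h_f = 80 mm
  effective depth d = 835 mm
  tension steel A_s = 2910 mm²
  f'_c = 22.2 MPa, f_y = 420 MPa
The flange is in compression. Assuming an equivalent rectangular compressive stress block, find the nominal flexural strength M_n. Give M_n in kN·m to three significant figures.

Tension: T = A_s f_y = 2910 × 420 = 1222200 N.
Try a within the flange: a = T/(0.85 f'_c b_f) = 1222200/(0.85 × 22.2 × 940) = 68.90 mm.
Since a = 68.90 ≤ h_f = 80 mm, the stress block lies entirely in the flange; analyse as a rectangular beam of width b_f.
M_n = T(d − a/2) = 1222200 × (835 − 34.45) = 978.43 × 10⁶ N·mm.
M_n = 978.43 kN·m.

M_n ≈ 978 kN·m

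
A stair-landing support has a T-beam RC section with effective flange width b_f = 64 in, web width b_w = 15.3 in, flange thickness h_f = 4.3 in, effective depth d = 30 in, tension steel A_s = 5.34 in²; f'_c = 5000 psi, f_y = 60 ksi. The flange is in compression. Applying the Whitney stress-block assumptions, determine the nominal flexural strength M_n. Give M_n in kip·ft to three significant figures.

M_n ≈ 785 kip·ft

Tension: T = A_s f_y = 5.34 × 60 = 320.4 kips.
Try a within the flange: a = T/(0.85 f'_c b_f) = 320.4/(0.85 × 5 × 64) = 1.178 in.
Since a = 1.178 ≤ h_f = 4.3 in, the stress block lies entirely in the flange; analyse as a rectangular beam of width b_f.
M_n = T(d − a/2) = 320.4 × (30 − 0.589) = 9423.3 kip·in.
M_n = 9423.3/12 = 785.28 kip·ft.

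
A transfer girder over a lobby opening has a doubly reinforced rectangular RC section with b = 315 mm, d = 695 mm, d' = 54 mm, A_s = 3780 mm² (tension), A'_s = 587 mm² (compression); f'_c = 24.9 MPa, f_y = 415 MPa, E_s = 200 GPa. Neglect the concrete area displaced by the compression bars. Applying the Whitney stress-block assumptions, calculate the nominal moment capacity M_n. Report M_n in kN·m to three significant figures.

Assume both tension and compression steel yield.
Net tension couple steel: A_s − A'_s = 3193 mm².
a = (A_s − A'_s) f_y / (0.85 f'_c b) = 1325095/(0.85 × 24.9 × 315) = 198.76 mm.
c = a/β₁ = 198.76/0.85 = 233.84 mm; ε'_s = 0.003(c − d')/c = 0.0023 ≥ f_y/E_s = 0.0021, so compression steel does yield.
M_n = (A_s − A'_s) f_y (d − a/2) + A'_s f_y (d − d') = [1325095 × (695 − 99.38) + 243605 × (695 − 54)] × 10⁻⁶ = 789.25 + 156.15 = 945.40 kN·m.

M_n ≈ 945 kN·m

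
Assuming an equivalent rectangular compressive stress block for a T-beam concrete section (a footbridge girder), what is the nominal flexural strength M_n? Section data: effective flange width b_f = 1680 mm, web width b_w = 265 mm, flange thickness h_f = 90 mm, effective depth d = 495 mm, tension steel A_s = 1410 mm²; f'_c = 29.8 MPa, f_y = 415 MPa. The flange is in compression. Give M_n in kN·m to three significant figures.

M_n ≈ 286 kN·m

Tension: T = A_s f_y = 1410 × 415 = 585150 N.
Try a within the flange: a = T/(0.85 f'_c b_f) = 585150/(0.85 × 29.8 × 1680) = 13.75 mm.
Since a = 13.75 ≤ h_f = 90 mm, the stress block lies entirely in the flange; analyse as a rectangular beam of width b_f.
M_n = T(d − a/2) = 585150 × (495 − 6.875) = 285.63 × 10⁶ N·mm.
M_n = 285.63 kN·m.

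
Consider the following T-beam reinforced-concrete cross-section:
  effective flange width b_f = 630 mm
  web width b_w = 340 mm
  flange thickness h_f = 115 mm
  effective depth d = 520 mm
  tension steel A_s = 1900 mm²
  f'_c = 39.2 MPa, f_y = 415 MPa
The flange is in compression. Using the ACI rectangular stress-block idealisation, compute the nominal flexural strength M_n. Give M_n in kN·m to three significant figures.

M_n ≈ 395 kN·m

Tension: T = A_s f_y = 1900 × 415 = 788500 N.
Try a within the flange: a = T/(0.85 f'_c b_f) = 788500/(0.85 × 39.2 × 630) = 37.56 mm.
Since a = 37.56 ≤ h_f = 115 mm, the stress block lies entirely in the flange; analyse as a rectangular beam of width b_f.
M_n = T(d − a/2) = 788500 × (520 − 18.78) = 395.21 × 10⁶ N·mm.
M_n = 395.21 kN·m.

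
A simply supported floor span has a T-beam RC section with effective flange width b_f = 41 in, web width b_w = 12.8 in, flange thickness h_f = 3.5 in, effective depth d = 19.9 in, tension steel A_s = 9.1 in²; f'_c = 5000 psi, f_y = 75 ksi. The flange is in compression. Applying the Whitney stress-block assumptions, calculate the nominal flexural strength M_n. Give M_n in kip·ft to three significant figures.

Tension: T = A_s f_y = 9.1 × 75 = 682.5 kips.
Try a within the flange: a = T/(0.85 f'_c b_f) = 682.5/(0.85 × 5 × 41) = 3.917 in.
a = 3.917 > h_f = 3.5 in: the block extends into the web. Split into flange-overhang and web parts.
C_f = 0.85 f'_c (b_f − b_w) h_f = 0.85 × 5 × (41 − 12.8) × 3.5 = 419.5 kips.
Remaining web compression depth: a_w = (T − C_f)/(0.85 f'_c b_w) = (682.5 − 419.5)/(0.85 × 5 × 12.8) = 4.835 in.
M_n = C_f(d − h_f/2) + (T − C_f)(d − a_w/2) = 419.5 × (19.9 − 1.75) + 263 × (19.9 − 2.4175) = 7613.9 + 4597.9 = 12211.8 kip·in.
M_n = 12211.8/12 = 1017.65 kip·ft.

M_n ≈ 1020 kip·ft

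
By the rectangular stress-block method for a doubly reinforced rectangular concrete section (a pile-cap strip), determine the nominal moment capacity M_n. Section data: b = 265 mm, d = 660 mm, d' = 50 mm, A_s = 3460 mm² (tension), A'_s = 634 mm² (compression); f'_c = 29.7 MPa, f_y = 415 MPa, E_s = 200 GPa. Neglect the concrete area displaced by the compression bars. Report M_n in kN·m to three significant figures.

Assume both tension and compression steel yield.
Net tension couple steel: A_s − A'_s = 2826 mm².
a = (A_s − A'_s) f_y / (0.85 f'_c b) = 1172790/(0.85 × 29.7 × 265) = 175.31 mm.
c = a/β₁ = 175.31/0.838 = 209.20 mm; ε'_s = 0.003(c − d')/c = 0.0023 ≥ f_y/E_s = 0.0021, so compression steel does yield.
M_n = (A_s − A'_s) f_y (d − a/2) + A'_s f_y (d − d') = [1172790 × (660 − 87.655) + 263110 × (660 − 50)] × 10⁻⁶ = 671.24 + 160.50 = 831.74 kN·m.

M_n ≈ 832 kN·m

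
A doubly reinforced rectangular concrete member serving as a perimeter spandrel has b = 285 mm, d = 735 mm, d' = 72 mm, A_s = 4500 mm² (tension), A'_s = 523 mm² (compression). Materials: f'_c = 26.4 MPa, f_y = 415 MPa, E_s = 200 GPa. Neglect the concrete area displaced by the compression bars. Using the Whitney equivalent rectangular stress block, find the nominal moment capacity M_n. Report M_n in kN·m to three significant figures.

M_n ≈ 1140 kN·m

Assume both tension and compression steel yield.
Net tension couple steel: A_s − A'_s = 3977 mm².
a = (A_s − A'_s) f_y / (0.85 f'_c b) = 1650455/(0.85 × 26.4 × 285) = 258.07 mm.
c = a/β₁ = 258.07/0.85 = 303.61 mm; ε'_s = 0.003(c − d')/c = 0.0023 ≥ f_y/E_s = 0.0021, so compression steel does yield.
M_n = (A_s − A'_s) f_y (d − a/2) + A'_s f_y (d − d') = [1650455 × (735 − 129.035) + 217045 × (735 − 72)] × 10⁻⁶ = 1000.12 + 143.90 = 1144.02 kN·m.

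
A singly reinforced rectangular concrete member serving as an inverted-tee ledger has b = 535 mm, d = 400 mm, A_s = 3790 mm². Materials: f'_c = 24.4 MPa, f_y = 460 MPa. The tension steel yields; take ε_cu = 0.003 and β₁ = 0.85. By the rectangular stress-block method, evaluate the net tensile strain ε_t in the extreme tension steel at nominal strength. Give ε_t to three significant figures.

a = A_s f_y/(0.85 f'_c b) = 157.12 mm.
β₁ = 0.85, so c = a/β₁ = 157.12/0.85 = 184.85 mm.
From the linear strain diagram with ε_cu = 0.003: ε_t = 0.003 (d − c)/c = 0.003 × (400 − 184.85)/184.85 = 0.00349.
ε_t < 0.004 — the section is over-reinforced for flexure under ACI limits.

ε_t ≈ 0.00349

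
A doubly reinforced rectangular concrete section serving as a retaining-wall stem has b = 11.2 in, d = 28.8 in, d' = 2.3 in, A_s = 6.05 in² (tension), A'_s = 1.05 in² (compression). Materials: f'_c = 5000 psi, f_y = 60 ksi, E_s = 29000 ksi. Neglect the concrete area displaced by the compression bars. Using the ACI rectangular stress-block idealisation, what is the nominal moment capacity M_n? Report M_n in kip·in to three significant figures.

Assume both steels yield.
a = (A_s − A'_s) f_y/(0.85 f'_c b) = (6.05 − 1.05) × 60/(0.85 × 5 × 11.2) = 6.303 in.
c = a/β₁ = 6.303/0.8 = 7.879 in; ε'_s = 0.003(c − d')/c = 0.0021 ≥ ε_y = 0.0021, so the compression steel yields.
M_n = (A_s − A'_s) f_y (d − a/2) + A'_s f_y (d − d') = 300 × (28.8 − 3.1515) + 63 × (28.8 − 2.3) = 7694.6 + 1669.5 = 9364.1 kip·in.

M_n ≈ 9360 kip·in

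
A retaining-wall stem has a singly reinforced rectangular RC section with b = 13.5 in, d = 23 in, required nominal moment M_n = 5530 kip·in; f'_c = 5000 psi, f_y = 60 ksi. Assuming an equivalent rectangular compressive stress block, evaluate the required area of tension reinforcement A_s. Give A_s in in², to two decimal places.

From M_n = 0.85 f'_c a b (d − a/2):
a = d − √(d² − 2M_n/(0.85 f'_c b)) = 23 − √(23² − 2 × 5530/(0.85 × 5 × 13.5)) = 4.663 in.
A_s = 0.85 f'_c a b / f_y = 0.85 × 5 × 4.663 × 13.5 / 60 = 4.459 in².

A_s ≈ 4.46 in²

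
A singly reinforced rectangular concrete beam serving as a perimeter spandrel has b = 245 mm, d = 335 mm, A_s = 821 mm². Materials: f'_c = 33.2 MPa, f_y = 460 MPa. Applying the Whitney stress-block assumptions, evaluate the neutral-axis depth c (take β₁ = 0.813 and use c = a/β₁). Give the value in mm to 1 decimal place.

T = A_s f_y = 821 × 460 = 377660 N = 377.66 kN.
Setting C = 0.85 f'_c a b equal to T: a = 377660/(0.85 × 33.2 × 245) = 54.623 mm.
With β₁ = 0.813, c = a/β₁ = 54.623/0.813 = 67.2 mm.

c ≈ 67.2 mm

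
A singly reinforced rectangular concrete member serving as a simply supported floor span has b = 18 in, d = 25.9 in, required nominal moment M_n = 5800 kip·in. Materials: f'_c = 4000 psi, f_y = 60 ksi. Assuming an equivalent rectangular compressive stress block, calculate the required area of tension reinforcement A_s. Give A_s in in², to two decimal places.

A_s ≈ 4.04 in²

From M_n = 0.85 f'_c a b (d − a/2):
a = d − √(d² − 2M_n/(0.85 f'_c b)) = 25.9 − √(25.9² − 2 × 5800/(0.85 × 4 × 18)) = 3.962 in.
A_s = 0.85 f'_c a b / f_y = 0.85 × 4 × 3.962 × 18 / 60 = 4.041 in².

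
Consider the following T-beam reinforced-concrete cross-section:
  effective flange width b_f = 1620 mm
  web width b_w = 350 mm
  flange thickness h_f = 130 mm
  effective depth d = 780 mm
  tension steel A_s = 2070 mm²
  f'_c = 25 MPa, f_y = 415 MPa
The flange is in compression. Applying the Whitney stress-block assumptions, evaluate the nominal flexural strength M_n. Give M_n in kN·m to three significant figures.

M_n ≈ 659 kN·m

Tension: T = A_s f_y = 2070 × 415 = 859050 N.
Try a within the flange: a = T/(0.85 f'_c b_f) = 859050/(0.85 × 25 × 1620) = 24.95 mm.
Since a = 24.95 ≤ h_f = 130 mm, the stress block lies entirely in the flange; analyse as a rectangular beam of width b_f.
M_n = T(d − a/2) = 859050 × (780 − 12.475) = 659.34 × 10⁶ N·mm.
M_n = 659.34 kN·m.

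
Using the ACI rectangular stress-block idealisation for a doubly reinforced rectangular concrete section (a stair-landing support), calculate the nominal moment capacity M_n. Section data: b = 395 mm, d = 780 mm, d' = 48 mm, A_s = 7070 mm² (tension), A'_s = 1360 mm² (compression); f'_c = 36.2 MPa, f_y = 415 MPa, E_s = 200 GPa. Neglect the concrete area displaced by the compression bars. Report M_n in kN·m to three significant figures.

Assume both tension and compression steel yield.
Net tension couple steel: A_s − A'_s = 5710 mm².
a = (A_s − A'_s) f_y / (0.85 f'_c b) = 2369650/(0.85 × 36.2 × 395) = 194.97 mm.
c = a/β₁ = 194.97/0.791 = 246.49 mm; ε'_s = 0.003(c − d')/c = 0.0024 ≥ f_y/E_s = 0.0021, so compression steel does yield.
M_n = (A_s − A'_s) f_y (d − a/2) + A'_s f_y (d − d') = [2369650 × (780 − 97.485) + 564400 × (780 − 48)] × 10⁻⁶ = 1617.32 + 413.14 = 2030.46 kN·m.

M_n ≈ 2030 kN·m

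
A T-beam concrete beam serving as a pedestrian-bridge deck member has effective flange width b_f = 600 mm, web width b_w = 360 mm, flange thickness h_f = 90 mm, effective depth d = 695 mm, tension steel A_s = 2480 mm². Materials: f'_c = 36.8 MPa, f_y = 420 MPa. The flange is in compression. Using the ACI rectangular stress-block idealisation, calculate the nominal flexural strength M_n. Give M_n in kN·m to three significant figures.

M_n ≈ 695 kN·m

Tension: T = A_s f_y = 2480 × 420 = 1041600 N.
Try a within the flange: a = T/(0.85 f'_c b_f) = 1041600/(0.85 × 36.8 × 600) = 55.50 mm.
Since a = 55.50 ≤ h_f = 90 mm, the stress block lies entirely in the flange; analyse as a rectangular beam of width b_f.
M_n = T(d − a/2) = 1041600 × (695 − 27.75) = 695.01 × 10⁶ N·mm.
M_n = 695.01 kN·m.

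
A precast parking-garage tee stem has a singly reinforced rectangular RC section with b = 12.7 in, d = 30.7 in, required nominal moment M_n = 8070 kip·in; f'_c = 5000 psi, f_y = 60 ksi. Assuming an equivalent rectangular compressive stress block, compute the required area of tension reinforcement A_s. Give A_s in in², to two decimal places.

A_s ≈ 4.80 in²

From M_n = 0.85 f'_c a b (d − a/2):
a = d − √(d² − 2M_n/(0.85 f'_c b)) = 30.7 − √(30.7² − 2 × 8070/(0.85 × 5 × 12.7)) = 5.333 in.
A_s = 0.85 f'_c a b / f_y = 0.85 × 5 × 5.333 × 12.7 / 60 = 4.797 in².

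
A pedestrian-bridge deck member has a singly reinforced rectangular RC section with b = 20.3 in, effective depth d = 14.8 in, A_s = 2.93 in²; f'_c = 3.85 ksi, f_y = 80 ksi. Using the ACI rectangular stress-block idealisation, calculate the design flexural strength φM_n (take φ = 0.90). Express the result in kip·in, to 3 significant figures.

φM_n ≈ 2750 kip·in

T = A_s f_y = 2.93 × 80 = 234.4 kips.
a = T/(0.85 f'_c b) = 234.4/(0.85 × 3.85 × 20.3) = 3.528 in.
M_n = T(d − a/2) = 234.4 × (14.8 − 1.764) = 3055.6 kip·in.
φM_n = 0.90 × 3055.6 = 2750.0 kip·in.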